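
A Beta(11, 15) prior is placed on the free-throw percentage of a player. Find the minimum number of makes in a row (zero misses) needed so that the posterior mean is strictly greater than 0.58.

k = 10

After k makes and 0 misses the posterior is Beta(11+k, 15), with mean (11+k)/(11+15+k).
Set (11+k)/(26+k) > 0.58 and solve: k > (0.58·26 − 11)/(1 − 0.58) = 9.714.
The smallest integer exceeding 9.714 is 10.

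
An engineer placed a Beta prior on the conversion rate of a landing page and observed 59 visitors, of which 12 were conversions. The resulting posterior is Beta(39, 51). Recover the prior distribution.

A Beta(α, β) prior with s successes and f failures in binomial data gives a Beta(α+s, β+f) posterior.
So α = 39 − 12 = 27 and β = 51 − 47 = 4.

Beta(27, 4)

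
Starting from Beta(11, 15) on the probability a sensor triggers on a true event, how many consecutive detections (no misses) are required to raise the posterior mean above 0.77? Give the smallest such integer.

k = 40

After k detections and 0 misses the posterior is Beta(11+k, 15), with mean (11+k)/(11+15+k).
Set (11+k)/(26+k) > 0.77 and solve: k > (0.77·26 − 11)/(1 − 0.77) = 39.217.
The smallest integer exceeding 39.217 is 40, and checking k=40: (51)/(66) = 0.7727 > 0.77.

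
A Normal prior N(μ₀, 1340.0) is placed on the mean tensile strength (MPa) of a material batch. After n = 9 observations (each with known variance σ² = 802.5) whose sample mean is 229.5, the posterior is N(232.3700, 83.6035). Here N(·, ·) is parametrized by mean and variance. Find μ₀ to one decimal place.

The posterior mean is a precision-weighted average: μ_n = (τ₀μ₀ + τ_data·x̄)/(τ₀+τ_data), with τ₀=1/σ₀² and τ_data=n/σ².
Here τ₀ = 1/1340.0 = 0.000746 and τ_data = 9/802.5 = 0.011215, so τ_n = 0.011961.
Rearranging for μ₀: μ₀ = (μ_n·τ_n − τ_data·x̄)/τ₀ = (232.3700·0.011961 − 0.011215·229.5) / 0.000746 = 0.205535/0.000746 ≈ 275.5.

μ₀ = 275.5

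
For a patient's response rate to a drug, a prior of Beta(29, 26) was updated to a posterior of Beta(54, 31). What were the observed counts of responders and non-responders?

25 responders and 5 non-responders

Under Beta–binomial conjugacy the posterior parameters are (α+s, β+f).
Match parameters: s=54−29=25, f=31−26=5.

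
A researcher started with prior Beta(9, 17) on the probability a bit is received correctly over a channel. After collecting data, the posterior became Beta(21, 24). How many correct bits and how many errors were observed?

12 correct bits and 7 errors

Under Beta–binomial conjugacy the posterior parameters are (a+s, b+f).
So s = 21 − 9 = 12 and f = 24 − 17 = 7.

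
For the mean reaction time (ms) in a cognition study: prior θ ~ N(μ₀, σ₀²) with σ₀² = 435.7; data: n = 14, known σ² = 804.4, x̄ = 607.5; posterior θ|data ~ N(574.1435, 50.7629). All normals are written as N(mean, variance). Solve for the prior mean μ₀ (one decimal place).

The posterior mean is a precision-weighted average: μ_n = (τ₀μ₀ + τ_data·x̄)/(τ₀+τ_data), with τ₀=1/σ₀² and τ_data=n/σ².
Here τ₀ = 1/435.7 = 0.002295 and τ_data = 14/804.4 = 0.017404, so τ_n = 0.019699.
Rearranging for μ₀: μ₀ = (μ_n·τ_n − τ_data·x̄)/τ₀ = (574.1435·0.019699 − 0.017404·607.5) / 0.002295 = 0.737123/0.002295 ≈ 321.2.

μ₀ = 321.2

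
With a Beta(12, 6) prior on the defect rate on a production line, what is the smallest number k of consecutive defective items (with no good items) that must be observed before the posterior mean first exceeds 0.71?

After k defective items and 0 good items the posterior is Beta(12+k, 6), with mean (12+k)/(12+6+k).
Set (12+k)/(18+k) > 0.71 and solve: k > (0.71·18 − 12)/(1 − 0.71) = 2.690.
The smallest integer exceeding 2.690 is 3, and checking k=3: (15)/(21) = 0.7143 > 0.71.

k = 3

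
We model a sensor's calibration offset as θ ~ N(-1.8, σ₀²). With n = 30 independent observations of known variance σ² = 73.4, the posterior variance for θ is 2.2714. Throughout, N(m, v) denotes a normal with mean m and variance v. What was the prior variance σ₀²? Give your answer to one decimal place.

σ₀² = 31.7

Posterior precision equals prior precision plus data precision: 1/σ_n² = 1/σ₀² + n/σ².
So 1/σ₀² = 1/2.2714 − 30/73.4 = 0.440257 − 0.408719 = 0.031538.
Hence σ₀² = 1/0.031538 ≈ 31.7.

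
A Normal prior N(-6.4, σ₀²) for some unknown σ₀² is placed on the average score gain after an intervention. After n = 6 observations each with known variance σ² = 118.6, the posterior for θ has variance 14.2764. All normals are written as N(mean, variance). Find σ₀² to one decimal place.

Posterior precision equals prior precision plus data precision: 1/σ_n² = 1/σ₀² + n/σ².
So 1/σ₀² = 1/14.2764 − 6/118.6 = 0.070046 − 0.050590 = 0.019456.
Hence σ₀² = 1/0.019456 ≈ 51.4.

σ₀² = 51.4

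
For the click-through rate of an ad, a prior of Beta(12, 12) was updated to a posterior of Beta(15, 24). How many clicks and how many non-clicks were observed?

Beta is conjugate to the binomial likelihood: posterior = Beta(a+s, b+f).
So s = 15 − 12 = 3 and f = 24 − 12 = 12.

3 clicks and 12 non-clicks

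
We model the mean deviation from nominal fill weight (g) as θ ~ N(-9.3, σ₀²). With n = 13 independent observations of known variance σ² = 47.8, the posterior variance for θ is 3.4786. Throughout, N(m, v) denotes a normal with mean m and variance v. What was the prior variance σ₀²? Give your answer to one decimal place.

Posterior precision equals prior precision plus data precision: 1/σ_n² = 1/σ₀² + n/σ².
So 1/σ₀² = 1/3.4786 − 13/47.8 = 0.287472 − 0.271967 = 0.015505.
Hence σ₀² = 1/0.015505 ≈ 64.5.

σ₀² = 64.5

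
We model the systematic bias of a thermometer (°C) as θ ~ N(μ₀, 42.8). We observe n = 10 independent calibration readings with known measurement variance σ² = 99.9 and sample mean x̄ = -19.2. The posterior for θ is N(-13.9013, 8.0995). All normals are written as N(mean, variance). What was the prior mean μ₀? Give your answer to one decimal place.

μ₀ = 8.8

The posterior mean is a precision-weighted average: μ_n = (τ₀μ₀ + τ_data·x̄)/(τ₀+τ_data), with τ₀=1/σ₀² and τ_data=n/σ².
Here τ₀ = 1/42.8 = 0.023364 and τ_data = 10/99.9 = 0.100100, so τ_n = 0.123464.
Rearranging for μ₀: μ₀ = (μ_n·τ_n − τ_data·x̄)/τ₀ = (-13.9013·0.123464 − 0.100100·-19.2) / 0.023364 = 0.205610/0.023364 ≈ 8.8.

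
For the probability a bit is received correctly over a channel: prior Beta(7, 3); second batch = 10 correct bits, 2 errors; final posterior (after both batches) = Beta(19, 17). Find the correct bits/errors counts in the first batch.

2 correct bits and 12 errors

Because Beta–binomial updating is additive in the counts, the combined data contributed (α_post−α_prior, β_post−β_prior) successes and failures.
Total across both batches: 19−7=12 correct bits, 17−3=14 errors.
Subtract the second batch: 12−10=2 correct bits and 14−2=12 errors.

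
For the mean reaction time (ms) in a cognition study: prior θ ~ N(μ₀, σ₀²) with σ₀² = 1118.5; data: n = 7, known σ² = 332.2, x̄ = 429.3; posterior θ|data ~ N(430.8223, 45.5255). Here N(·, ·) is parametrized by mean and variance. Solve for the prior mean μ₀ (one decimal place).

With known observation variance, the Normal–Normal posterior has precision τ_n = τ₀ + n/σ² and mean μ_n = (τ₀μ₀ + (n/σ²)x̄)/τ_n.
Here τ₀ = 1/1118.5 = 0.000894 and τ_data = 7/332.2 = 0.021072, so τ_n = 0.021966.
Rearranging for μ₀: μ₀ = (μ_n·τ_n − τ_data·x̄)/τ₀ = (430.8223·0.021966 − 0.021072·429.3) / 0.000894 = 0.417233/0.000894 ≈ 466.7.

μ₀ = 466.7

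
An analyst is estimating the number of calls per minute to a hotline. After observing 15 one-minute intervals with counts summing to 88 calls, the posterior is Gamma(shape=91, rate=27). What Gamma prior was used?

Gamma(shape=3, rate=12)

A Gamma(α, β) prior (rate parametrization) on a Poisson rate with n observations summing to S gives posterior Gamma(α+S, β+n).
So α = 91 − 88 = 3 and β = 27 − 15 = 12.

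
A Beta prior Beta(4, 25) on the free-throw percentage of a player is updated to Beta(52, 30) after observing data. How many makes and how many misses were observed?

Under Beta–binomial conjugacy the posterior parameters are (α+s, β+f).
So s = 52 − 4 = 48 and f = 30 − 25 = 5.

48 makes and 5 misses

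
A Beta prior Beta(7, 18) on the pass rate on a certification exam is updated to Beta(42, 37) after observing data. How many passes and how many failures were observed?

Under Beta–binomial conjugacy the posterior parameters are (a+s, b+f).
Match parameters: s=42−7=35, f=37−18=19.

35 passes and 19 failures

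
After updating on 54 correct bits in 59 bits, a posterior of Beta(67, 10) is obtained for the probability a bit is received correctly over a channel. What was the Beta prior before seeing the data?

Beta is conjugate to the binomial likelihood: posterior = Beta(α+s, β+f).
So α = 67 − 54 = 13 and β = 10 − 5 = 5.

Beta(13, 5)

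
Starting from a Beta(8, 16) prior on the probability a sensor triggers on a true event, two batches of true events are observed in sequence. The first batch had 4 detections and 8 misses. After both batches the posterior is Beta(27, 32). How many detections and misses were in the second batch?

15 detections and 8 misses

Because Beta–binomial updating is additive in the counts, the combined data contributed (α_post−α_prior, β_post−β_prior) successes and failures.
Total across both batches: 27−8=19 detections, 32−16=16 misses.
Subtract the first batch: 19−4=15 detections and 16−8=8 misses.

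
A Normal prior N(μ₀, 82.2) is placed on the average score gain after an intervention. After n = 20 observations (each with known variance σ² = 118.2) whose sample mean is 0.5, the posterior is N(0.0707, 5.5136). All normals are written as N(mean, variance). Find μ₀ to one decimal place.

The posterior mean is a precision-weighted average: μ_n = (τ₀μ₀ + τ_data·x̄)/(τ₀+τ_data), with τ₀=1/σ₀² and τ_data=n/σ².
Here τ₀ = 1/82.2 = 0.012165 and τ_data = 20/118.2 = 0.169205, so τ_n = 0.181370.
Rearranging for μ₀: μ₀ = (μ_n·τ_n − τ_data·x̄)/τ₀ = (0.0707·0.181370 − 0.169205·0.5) / 0.012165 = -0.071780/0.012165 ≈ -5.9.

μ₀ = -5.9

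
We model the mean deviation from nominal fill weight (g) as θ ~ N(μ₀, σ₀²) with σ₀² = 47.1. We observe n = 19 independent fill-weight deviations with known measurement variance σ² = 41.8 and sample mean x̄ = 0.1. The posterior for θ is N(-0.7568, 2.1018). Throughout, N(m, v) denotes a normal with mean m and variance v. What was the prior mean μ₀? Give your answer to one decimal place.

The posterior mean is a precision-weighted average: μ_n = (τ₀μ₀ + τ_data·x̄)/(τ₀+τ_data), with τ₀=1/σ₀² and τ_data=n/σ².
Here τ₀ = 1/47.1 = 0.021231 and τ_data = 19/41.8 = 0.454545, so τ_n = 0.475776.
Rearranging for μ₀: μ₀ = (μ_n·τ_n − τ_data·x̄)/τ₀ = (-0.7568·0.475776 − 0.454545·0.1) / 0.021231 = -0.405522/0.021231 ≈ -19.1.

μ₀ = -19.1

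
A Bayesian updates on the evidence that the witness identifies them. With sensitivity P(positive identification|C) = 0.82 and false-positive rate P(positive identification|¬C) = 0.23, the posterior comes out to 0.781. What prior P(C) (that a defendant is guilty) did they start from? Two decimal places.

P(C) = 0.50

In odds form, posterior odds = prior odds × likelihood ratio, so prior odds = posterior odds ÷ LR.
Posterior odds = 0.781/(1−0.781) = 3.5662. LR = 0.82/0.23 = 3.5652.
Prior odds = 3.5662/3.5652 = 1.0003, so P(C) = 1.0003/(1+1.0003) ≈ 0.50.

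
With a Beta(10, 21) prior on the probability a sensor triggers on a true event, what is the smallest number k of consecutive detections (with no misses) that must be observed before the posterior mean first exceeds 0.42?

After k detections and 0 misses the posterior is Beta(10+k, 21), with mean (10+k)/(10+21+k).
Set (10+k)/(31+k) > 0.42 and solve: k > (0.42·31 − 10)/(1 − 0.42) = 5.207.
The smallest integer exceeding 5.207 is 6.

k = 6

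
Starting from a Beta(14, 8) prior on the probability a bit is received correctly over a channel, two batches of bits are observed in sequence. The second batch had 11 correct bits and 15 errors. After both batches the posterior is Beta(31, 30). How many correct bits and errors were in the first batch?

Sequential conjugate updates are equivalent to a single update on the pooled data, so total successes = posterior α − prior α and total failures = posterior β − prior β.
Total across both batches: 31−14=17 correct bits, 30−8=22 errors.
Subtract the second batch: 17−11=6 correct bits and 22−15=7 errors.

6 correct bits and 7 errors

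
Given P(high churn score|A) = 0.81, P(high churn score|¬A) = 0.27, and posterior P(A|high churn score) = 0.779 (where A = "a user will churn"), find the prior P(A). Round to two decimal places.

P(A) = 0.54

In odds form, posterior odds = prior odds × likelihood ratio, so prior odds = posterior odds ÷ LR.
Posterior odds = 0.779/(1−0.779) = 3.5249. LR = 0.81/0.27 = 3.0000.
Prior odds = 3.5249/3.0000 = 1.1750, so P(A) = 1.1750/(1+1.1750) ≈ 0.54.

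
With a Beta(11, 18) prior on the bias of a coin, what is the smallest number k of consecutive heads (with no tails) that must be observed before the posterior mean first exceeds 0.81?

k = 66

After k heads and 0 tails the posterior is Beta(11+k, 18), with mean (11+k)/(11+18+k).
Set (11+k)/(29+k) > 0.81 and solve: k > (0.81·29 − 11)/(1 − 0.81) = 65.737.
The smallest integer exceeding 65.737 is 66, and checking k=66: (77)/(95) = 0.8105 > 0.81.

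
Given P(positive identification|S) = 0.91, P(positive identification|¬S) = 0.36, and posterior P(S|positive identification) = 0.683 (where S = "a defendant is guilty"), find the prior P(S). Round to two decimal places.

In odds form, posterior odds = prior odds × likelihood ratio, so prior odds = posterior odds ÷ LR.
Posterior odds = 0.683/(1−0.683) = 2.1546. LR = 0.91/0.36 = 2.5278.
Prior odds = 2.1546/2.5278 = 0.8524, so P(S) = 0.8524/(1+0.8524) ≈ 0.46.

P(S) = 0.46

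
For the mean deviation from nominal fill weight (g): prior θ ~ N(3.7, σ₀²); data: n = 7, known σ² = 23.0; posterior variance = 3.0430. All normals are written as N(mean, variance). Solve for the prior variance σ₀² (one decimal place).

σ₀² = 41.2

For the Normal–Normal model with known σ², precisions add: τ_n = τ₀ + n/σ².
So 1/σ₀² = 1/3.0430 − 7/23.0 = 0.328623 − 0.304348 = 0.024275.
Hence σ₀² = 1/0.024275 ≈ 41.2.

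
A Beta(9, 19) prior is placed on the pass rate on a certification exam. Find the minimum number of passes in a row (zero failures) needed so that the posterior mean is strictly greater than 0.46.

After k passes and 0 failures the posterior is Beta(9+k, 19), with mean (9+k)/(9+19+k).
Set (9+k)/(28+k) > 0.46 and solve: k > (0.46·28 − 9)/(1 − 0.46) = 7.185.
The smallest integer exceeding 7.185 is 8, and checking k=8: (17)/(36) = 0.4722 > 0.46.

k = 8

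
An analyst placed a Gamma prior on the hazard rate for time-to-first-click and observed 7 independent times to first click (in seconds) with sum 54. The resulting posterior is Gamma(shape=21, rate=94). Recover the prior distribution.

Gamma(shape=14, rate=40)

Gamma–exponential conjugacy: posterior shape = α + n, posterior rate = β + Σtᵢ.
So α = 21 − 7 = 14 and β = 94 − 54 = 40.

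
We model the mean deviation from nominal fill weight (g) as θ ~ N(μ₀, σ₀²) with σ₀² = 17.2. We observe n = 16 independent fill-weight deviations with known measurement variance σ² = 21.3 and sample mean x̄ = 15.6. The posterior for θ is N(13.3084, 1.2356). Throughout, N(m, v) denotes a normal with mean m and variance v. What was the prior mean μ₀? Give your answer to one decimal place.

The posterior mean is a precision-weighted average: μ_n = (τ₀μ₀ + τ_data·x̄)/(τ₀+τ_data), with τ₀=1/σ₀² and τ_data=n/σ².
Here τ₀ = 1/17.2 = 0.058140 and τ_data = 16/21.3 = 0.751174, so τ_n = 0.809314.
Rearranging for μ₀: μ₀ = (μ_n·τ_n − τ_data·x̄)/τ₀ = (13.3084·0.809314 − 0.751174·15.6) / 0.058140 = -0.947640/0.058140 ≈ -16.3.

μ₀ = -16.3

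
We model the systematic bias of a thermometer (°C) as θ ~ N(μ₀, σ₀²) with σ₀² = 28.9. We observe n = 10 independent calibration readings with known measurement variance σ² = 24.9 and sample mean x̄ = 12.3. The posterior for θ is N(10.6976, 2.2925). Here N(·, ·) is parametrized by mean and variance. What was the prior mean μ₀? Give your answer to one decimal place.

μ₀ = -7.9

The posterior mean is a precision-weighted average: μ_n = (τ₀μ₀ + τ_data·x̄)/(τ₀+τ_data), with τ₀=1/σ₀² and τ_data=n/σ².
Here τ₀ = 1/28.9 = 0.034602 and τ_data = 10/24.9 = 0.401606, so τ_n = 0.436208.
Rearranging for μ₀: μ₀ = (μ_n·τ_n − τ_data·x̄)/τ₀ = (10.6976·0.436208 − 0.401606·12.3) / 0.034602 = -0.273375/0.034602 ≈ -7.9.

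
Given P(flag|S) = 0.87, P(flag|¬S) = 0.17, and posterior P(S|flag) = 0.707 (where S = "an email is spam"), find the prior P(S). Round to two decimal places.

P(S) = 0.32

Bayes' rule in odds form gives O(S|E) = O(S)·[P(E|S)/P(E|¬S)], hence O(S) = O(S|E)/LR.
Posterior odds = 0.707/(1−0.707) = 2.4130. LR = 0.87/0.17 = 5.1176.
Prior odds = 2.4130/5.1176 = 0.4715, so P(S) = 0.4715/(1+0.4715) ≈ 0.32.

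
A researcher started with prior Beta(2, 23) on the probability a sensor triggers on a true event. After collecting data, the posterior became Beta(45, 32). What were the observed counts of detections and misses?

A Beta(α, β) prior with s successes and f failures in binomial data gives a Beta(α+s, β+f) posterior.
So s = 45 − 2 = 43 and f = 32 − 23 = 9.

43 detections and 9 misses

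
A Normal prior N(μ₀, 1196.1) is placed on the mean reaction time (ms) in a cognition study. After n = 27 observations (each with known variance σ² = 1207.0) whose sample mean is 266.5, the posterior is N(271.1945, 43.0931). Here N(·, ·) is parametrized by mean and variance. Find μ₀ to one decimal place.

The posterior mean is a precision-weighted average: μ_n = (τ₀μ₀ + τ_data·x̄)/(τ₀+τ_data), with τ₀=1/σ₀² and τ_data=n/σ².
Here τ₀ = 1/1196.1 = 0.000836 and τ_data = 27/1207.0 = 0.022370, so τ_n = 0.023206.
Rearranging for μ₀: μ₀ = (μ_n·τ_n − τ_data·x̄)/τ₀ = (271.1945·0.023206 − 0.022370·266.5) / 0.000836 = 0.331735/0.000836 ≈ 396.8.

μ₀ = 396.8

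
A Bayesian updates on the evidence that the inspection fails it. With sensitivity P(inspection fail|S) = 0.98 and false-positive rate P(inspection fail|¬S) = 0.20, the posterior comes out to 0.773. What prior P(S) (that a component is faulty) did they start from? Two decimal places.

Bayes' rule in odds form gives O(S|E) = O(S)·[P(E|S)/P(E|¬S)], hence O(S) = O(S|E)/LR.
Posterior odds = 0.773/(1−0.773) = 3.4053. LR = 0.98/0.20 = 4.9000.
Prior odds = 3.4053/4.9000 = 0.6950, so P(S) = 0.6950/(1+0.6950) ≈ 0.41.

P(S) = 0.41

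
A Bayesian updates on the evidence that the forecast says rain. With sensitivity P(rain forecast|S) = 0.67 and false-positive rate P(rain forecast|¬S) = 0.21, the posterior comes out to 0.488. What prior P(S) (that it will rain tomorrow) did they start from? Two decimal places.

In odds form, posterior odds = prior odds × likelihood ratio, so prior odds = posterior odds ÷ LR.
Posterior odds = 0.488/(1−0.488) = 0.9531. LR = 0.67/0.21 = 3.1905.
Prior odds = 0.9531/3.1905 = 0.2987, so P(S) = 0.2987/(1+0.2987) ≈ 0.23.

P(S) = 0.23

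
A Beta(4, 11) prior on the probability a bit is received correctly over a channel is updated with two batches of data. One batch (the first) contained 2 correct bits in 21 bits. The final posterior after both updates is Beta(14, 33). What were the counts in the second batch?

8 correct bits and 3 errors

Sequential conjugate updates are equivalent to a single update on the pooled data, so total successes = posterior α − prior α and total failures = posterior β − prior β.
Total across both batches: 14−4=10 correct bits, 33−11=22 errors.
Subtract the first batch: 10−2=8 correct bits and 22−19=3 errors.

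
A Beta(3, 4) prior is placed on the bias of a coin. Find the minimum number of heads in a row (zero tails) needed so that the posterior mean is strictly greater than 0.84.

k = 19

After k heads and 0 tails the posterior is Beta(3+k, 4), with mean (3+k)/(3+4+k).
Set (3+k)/(7+k) > 0.84 and solve: k > (0.84·7 − 3)/(1 − 0.84) = 18.000.
The smallest integer exceeding 18.000 is 19.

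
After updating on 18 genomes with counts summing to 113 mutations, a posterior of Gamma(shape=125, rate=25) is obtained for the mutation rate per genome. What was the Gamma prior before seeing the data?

Gamma(shape=12, rate=7)

A Gamma(α, β) prior (rate parametrization) on a Poisson rate with n observations summing to S gives posterior Gamma(α+S, β+n).
So α = 125 − 113 = 12 and β = 25 − 18 = 7.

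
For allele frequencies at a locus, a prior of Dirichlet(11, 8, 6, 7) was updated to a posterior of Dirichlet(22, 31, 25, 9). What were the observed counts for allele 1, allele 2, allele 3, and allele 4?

For a Dirichlet(α) prior with multinomial counts c, the posterior is Dirichlet(α + c) componentwise.
Counts are posterior − prior componentwise: 22−11=11, 31−8=23, 25−6=19, 9−7=2.

counts (11, 23, 19, 2)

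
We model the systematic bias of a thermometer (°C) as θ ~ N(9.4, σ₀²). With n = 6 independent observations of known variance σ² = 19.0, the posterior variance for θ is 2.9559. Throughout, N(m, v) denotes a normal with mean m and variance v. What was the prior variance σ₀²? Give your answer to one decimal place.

σ₀² = 44.4

For the Normal–Normal model with known σ², precisions add: τ_n = τ₀ + n/σ².
So 1/σ₀² = 1/2.9559 − 6/19.0 = 0.338306 − 0.315789 = 0.022517.
Hence σ₀² = 1/0.022517 ≈ 44.4.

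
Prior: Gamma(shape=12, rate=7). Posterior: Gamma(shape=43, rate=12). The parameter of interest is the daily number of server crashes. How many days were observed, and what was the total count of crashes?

n = 5 days with total 31 crashes

Gamma–Poisson conjugacy: posterior shape = α + Σxᵢ, posterior rate = β + n.
Matching: Σxᵢ = 43 − 12 = 31 and n = 12 − 7 = 5.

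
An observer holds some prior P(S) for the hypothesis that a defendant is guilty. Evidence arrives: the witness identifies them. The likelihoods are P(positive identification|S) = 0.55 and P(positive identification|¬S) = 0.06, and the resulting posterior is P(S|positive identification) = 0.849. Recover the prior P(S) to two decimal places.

Bayes' rule in odds form gives O(S|E) = O(S)·[P(E|S)/P(E|¬S)], hence O(S) = O(S|E)/LR.
Posterior odds = 0.849/(1−0.849) = 5.6225. LR = 0.55/0.06 = 9.1667.
Prior odds = 5.6225/9.1667 = 0.6134, so P(S) = 0.6134/(1+0.6134) ≈ 0.38.

P(S) = 0.38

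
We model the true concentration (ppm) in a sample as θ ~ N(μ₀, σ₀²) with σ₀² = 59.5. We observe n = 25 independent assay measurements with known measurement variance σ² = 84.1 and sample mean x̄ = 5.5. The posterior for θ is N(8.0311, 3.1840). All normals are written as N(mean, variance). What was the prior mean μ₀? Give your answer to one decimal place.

μ₀ = 52.8

With known observation variance, the Normal–Normal posterior has precision τ_n = τ₀ + n/σ² and mean μ_n = (τ₀μ₀ + (n/σ²)x̄)/τ_n.
Here τ₀ = 1/59.5 = 0.016807 and τ_data = 25/84.1 = 0.297265, so τ_n = 0.314072.
Rearranging for μ₀: μ₀ = (μ_n·τ_n − τ_data·x̄)/τ₀ = (8.0311·0.314072 − 0.297265·5.5) / 0.016807 = 0.887386/0.016807 ≈ 52.8.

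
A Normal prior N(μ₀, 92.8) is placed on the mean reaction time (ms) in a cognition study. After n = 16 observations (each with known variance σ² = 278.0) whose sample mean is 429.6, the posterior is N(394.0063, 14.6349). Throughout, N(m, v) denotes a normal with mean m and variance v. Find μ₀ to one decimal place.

μ₀ = 203.9

The posterior mean is a precision-weighted average: μ_n = (τ₀μ₀ + τ_data·x̄)/(τ₀+τ_data), with τ₀=1/σ₀² and τ_data=n/σ².
Here τ₀ = 1/92.8 = 0.010776 and τ_data = 16/278.0 = 0.057554, so τ_n = 0.068330.
Rearranging for μ₀: μ₀ = (μ_n·τ_n − τ_data·x̄)/τ₀ = (394.0063·0.068330 − 0.057554·429.6) / 0.010776 = 2.197252/0.010776 ≈ 203.9.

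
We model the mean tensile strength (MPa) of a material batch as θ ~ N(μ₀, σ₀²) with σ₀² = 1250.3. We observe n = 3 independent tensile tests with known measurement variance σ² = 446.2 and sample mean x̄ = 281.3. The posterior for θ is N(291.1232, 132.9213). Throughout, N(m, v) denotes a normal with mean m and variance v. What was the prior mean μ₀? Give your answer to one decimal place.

μ₀ = 373.7

The posterior mean is a precision-weighted average: μ_n = (τ₀μ₀ + τ_data·x̄)/(τ₀+τ_data), with τ₀=1/σ₀² and τ_data=n/σ².
Here τ₀ = 1/1250.3 = 0.000800 and τ_data = 3/446.2 = 0.006723, so τ_n = 0.007523.
Rearranging for μ₀: μ₀ = (μ_n·τ_n − τ_data·x̄)/τ₀ = (291.1232·0.007523 − 0.006723·281.3) / 0.000800 = 0.298940/0.000800 ≈ 373.7.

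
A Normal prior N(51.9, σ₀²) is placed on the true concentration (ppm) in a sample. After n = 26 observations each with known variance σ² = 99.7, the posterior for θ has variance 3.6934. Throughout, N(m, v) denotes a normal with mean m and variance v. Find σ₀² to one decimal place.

σ₀² = 100.3

Posterior precision equals prior precision plus data precision: 1/σ_n² = 1/σ₀² + n/σ².
So 1/σ₀² = 1/3.6934 − 26/99.7 = 0.270753 − 0.260782 = 0.009971.
Hence σ₀² = 1/0.009971 ≈ 100.3.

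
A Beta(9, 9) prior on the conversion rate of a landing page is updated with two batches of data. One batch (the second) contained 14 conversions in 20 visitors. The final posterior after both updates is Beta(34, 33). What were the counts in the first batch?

Because Beta–binomial updating is additive in the counts, the combined data contributed (α_post−α_prior, β_post−β_prior) successes and failures.
Total across both batches: 34−9=25 conversions, 33−9=24 bounces.
Subtract the second batch: 25−14=11 conversions and 24−6=18 bounces.

11 conversions and 18 bounces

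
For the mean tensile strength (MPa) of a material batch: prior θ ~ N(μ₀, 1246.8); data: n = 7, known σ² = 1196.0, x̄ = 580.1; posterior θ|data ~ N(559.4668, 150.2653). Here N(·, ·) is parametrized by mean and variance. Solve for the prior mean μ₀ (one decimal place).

μ₀ = 408.9

With known observation variance, the Normal–Normal posterior has precision τ_n = τ₀ + n/σ² and mean μ_n = (τ₀μ₀ + (n/σ²)x̄)/τ_n.
Here τ₀ = 1/1246.8 = 0.000802 and τ_data = 7/1196.0 = 0.005853, so τ_n = 0.006655.
Rearranging for μ₀: μ₀ = (μ_n·τ_n − τ_data·x̄)/τ₀ = (559.4668·0.006655 − 0.005853·580.1) / 0.000802 = 0.327926/0.000802 ≈ 408.9.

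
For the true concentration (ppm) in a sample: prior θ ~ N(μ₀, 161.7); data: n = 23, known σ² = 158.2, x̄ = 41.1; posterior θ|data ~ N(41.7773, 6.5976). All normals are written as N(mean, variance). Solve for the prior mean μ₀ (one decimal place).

With known observation variance, the Normal–Normal posterior has precision τ_n = τ₀ + n/σ² and mean μ_n = (τ₀μ₀ + (n/σ²)x̄)/τ_n.
Here τ₀ = 1/161.7 = 0.006184 and τ_data = 23/158.2 = 0.145386, so τ_n = 0.151570.
Rearranging for μ₀: μ₀ = (μ_n·τ_n − τ_data·x̄)/τ₀ = (41.7773·0.151570 − 0.145386·41.1) / 0.006184 = 0.356821/0.006184 ≈ 57.7.

μ₀ = 57.7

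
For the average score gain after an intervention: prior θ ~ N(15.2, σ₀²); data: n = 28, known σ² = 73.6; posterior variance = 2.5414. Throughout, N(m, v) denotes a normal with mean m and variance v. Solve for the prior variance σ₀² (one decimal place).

Posterior precision equals prior precision plus data precision: 1/σ_n² = 1/σ₀² + n/σ².
So 1/σ₀² = 1/2.5414 − 28/73.6 = 0.393484 − 0.380435 = 0.013049.
Hence σ₀² = 1/0.013049 ≈ 76.6.

σ₀² = 76.6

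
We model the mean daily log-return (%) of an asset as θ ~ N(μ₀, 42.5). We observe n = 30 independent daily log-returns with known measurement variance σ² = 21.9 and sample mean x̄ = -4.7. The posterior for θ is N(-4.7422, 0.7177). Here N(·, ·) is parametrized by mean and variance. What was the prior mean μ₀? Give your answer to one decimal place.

μ₀ = -7.2

With known observation variance, the Normal–Normal posterior has precision τ_n = τ₀ + n/σ² and mean μ_n = (τ₀μ₀ + (n/σ²)x̄)/τ_n.
Here τ₀ = 1/42.5 = 0.023529 and τ_data = 30/21.9 = 1.369863, so τ_n = 1.393392.
Rearranging for μ₀: μ₀ = (μ_n·τ_n − τ_data·x̄)/τ₀ = (-4.7422·1.393392 − 1.369863·-4.7) / 0.023529 = -0.169387/0.023529 ≈ -7.2.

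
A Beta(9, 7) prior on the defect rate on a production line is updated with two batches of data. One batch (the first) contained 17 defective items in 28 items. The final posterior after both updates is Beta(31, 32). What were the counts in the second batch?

Because Beta–binomial updating is additive in the counts, the combined data contributed (α_post−α_prior, β_post−β_prior) successes and failures.
Total across both batches: 31−9=22 defective items, 32−7=25 good items.
Subtract the first batch: 22−17=5 defective items and 25−11=14 good items.

5 defective items and 14 good items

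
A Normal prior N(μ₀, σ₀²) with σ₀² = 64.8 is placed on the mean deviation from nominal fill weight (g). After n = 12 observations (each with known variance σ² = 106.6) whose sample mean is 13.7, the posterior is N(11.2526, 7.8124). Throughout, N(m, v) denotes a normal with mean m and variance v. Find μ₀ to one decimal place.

μ₀ = -6.6

With known observation variance, the Normal–Normal posterior has precision τ_n = τ₀ + n/σ² and mean μ_n = (τ₀μ₀ + (n/σ²)x̄)/τ_n.
Here τ₀ = 1/64.8 = 0.015432 and τ_data = 12/106.6 = 0.112570, so τ_n = 0.128002.
Rearranging for μ₀: μ₀ = (μ_n·τ_n − τ_data·x̄)/τ₀ = (11.2526·0.128002 − 0.112570·13.7) / 0.015432 = -0.101854/0.015432 ≈ -6.6.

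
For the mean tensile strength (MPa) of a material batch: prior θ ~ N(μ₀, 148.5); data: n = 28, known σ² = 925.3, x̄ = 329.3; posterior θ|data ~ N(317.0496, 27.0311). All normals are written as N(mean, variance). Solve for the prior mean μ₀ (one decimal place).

The posterior mean is a precision-weighted average: μ_n = (τ₀μ₀ + τ_data·x̄)/(τ₀+τ_data), with τ₀=1/σ₀² and τ_data=n/σ².
Here τ₀ = 1/148.5 = 0.006734 and τ_data = 28/925.3 = 0.030260, so τ_n = 0.036994.
Rearranging for μ₀: μ₀ = (μ_n·τ_n − τ_data·x̄)/τ₀ = (317.0496·0.036994 − 0.030260·329.3) / 0.006734 = 1.764315/0.006734 ≈ 262.0.

μ₀ = 262.0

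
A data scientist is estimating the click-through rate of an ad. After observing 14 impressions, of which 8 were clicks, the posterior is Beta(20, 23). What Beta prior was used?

Beta(12, 17)

A Beta(α, β) prior with s successes and f failures in binomial data gives a Beta(α+s, β+f) posterior.
Subtract the data counts: 20−8=12, 23−6=17.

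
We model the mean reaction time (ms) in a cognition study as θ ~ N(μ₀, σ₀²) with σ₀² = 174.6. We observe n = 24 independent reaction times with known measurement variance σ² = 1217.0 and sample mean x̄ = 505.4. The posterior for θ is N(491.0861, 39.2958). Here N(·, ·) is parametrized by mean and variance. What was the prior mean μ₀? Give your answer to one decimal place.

With known observation variance, the Normal–Normal posterior has precision τ_n = τ₀ + n/σ² and mean μ_n = (τ₀μ₀ + (n/σ²)x̄)/τ_n.
Here τ₀ = 1/174.6 = 0.005727 and τ_data = 24/1217.0 = 0.019721, so τ_n = 0.025448.
Rearranging for μ₀: μ₀ = (μ_n·τ_n − τ_data·x̄)/τ₀ = (491.0861·0.025448 − 0.019721·505.4) / 0.005727 = 2.530166/0.005727 ≈ 441.8.

μ₀ = 441.8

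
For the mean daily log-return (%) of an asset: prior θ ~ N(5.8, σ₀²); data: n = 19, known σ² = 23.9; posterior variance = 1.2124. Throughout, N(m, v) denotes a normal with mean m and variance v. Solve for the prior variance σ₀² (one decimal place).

Posterior precision equals prior precision plus data precision: 1/σ_n² = 1/σ₀² + n/σ².
So 1/σ₀² = 1/1.2124 − 19/23.9 = 0.824810 − 0.794979 = 0.029831.
Hence σ₀² = 1/0.029831 ≈ 33.5.

σ₀² = 33.5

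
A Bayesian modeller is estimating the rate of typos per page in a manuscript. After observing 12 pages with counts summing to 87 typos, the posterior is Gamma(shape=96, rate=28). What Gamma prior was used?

Gamma(shape=9, rate=16)

A Gamma(α, β) prior (rate parametrization) on a Poisson rate with n observations summing to S gives posterior Gamma(α+S, β+n).
So α = 96 − 87 = 9 and β = 28 − 12 = 16.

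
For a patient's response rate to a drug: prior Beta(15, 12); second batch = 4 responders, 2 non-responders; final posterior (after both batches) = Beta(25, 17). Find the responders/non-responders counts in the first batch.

Sequential conjugate updates are equivalent to a single update on the pooled data, so total successes = posterior α − prior α and total failures = posterior β − prior β.
Total across both batches: 25−15=10 responders, 17−12=5 non-responders.
Subtract the second batch: 10−4=6 responders and 5−2=3 non-responders.

6 responders and 3 non-responders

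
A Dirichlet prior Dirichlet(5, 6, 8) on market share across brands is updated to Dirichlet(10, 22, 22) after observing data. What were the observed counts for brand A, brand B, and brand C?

counts (5, 16, 14)

For a Dirichlet(α) prior with multinomial counts c, the posterior is Dirichlet(α + c) componentwise.
Counts are posterior − prior componentwise: 10−5=5, 22−6=16, 22−8=14.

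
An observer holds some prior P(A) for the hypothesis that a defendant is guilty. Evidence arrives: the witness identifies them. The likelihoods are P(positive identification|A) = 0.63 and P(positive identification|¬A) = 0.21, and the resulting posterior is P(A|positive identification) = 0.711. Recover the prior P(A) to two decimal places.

P(A) = 0.45

In odds form, posterior odds = prior odds × likelihood ratio, so prior odds = posterior odds ÷ LR.
Posterior odds = 0.711/(1−0.711) = 2.4602. LR = 0.63/0.21 = 3.0000.
Prior odds = 2.4602/3.0000 = 0.8201, so P(A) = 0.8201/(1+0.8201) ≈ 0.45.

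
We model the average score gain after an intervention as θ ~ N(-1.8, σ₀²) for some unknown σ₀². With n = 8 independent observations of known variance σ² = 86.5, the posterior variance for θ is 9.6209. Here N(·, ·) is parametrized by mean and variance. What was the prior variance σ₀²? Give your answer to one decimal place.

σ₀² = 87.3

For the Normal–Normal model with known σ², precisions add: τ_n = τ₀ + n/σ².
So 1/σ₀² = 1/9.6209 − 8/86.5 = 0.103940 − 0.092486 = 0.011454.
Hence σ₀² = 1/0.011454 ≈ 87.3.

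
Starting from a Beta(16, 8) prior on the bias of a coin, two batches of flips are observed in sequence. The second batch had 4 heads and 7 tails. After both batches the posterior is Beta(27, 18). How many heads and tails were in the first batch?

Because Beta–binomial updating is additive in the counts, the combined data contributed (α_post−α_prior, β_post−β_prior) successes and failures.
Total across both batches: 27−16=11 heads, 18−8=10 tails.
Subtract the second batch: 11−4=7 heads and 10−7=3 tails.

7 heads and 3 tails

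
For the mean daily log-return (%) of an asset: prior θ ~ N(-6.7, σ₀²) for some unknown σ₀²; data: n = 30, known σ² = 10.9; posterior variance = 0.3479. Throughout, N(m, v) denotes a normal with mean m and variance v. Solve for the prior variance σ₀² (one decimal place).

Posterior precision equals prior precision plus data precision: 1/σ_n² = 1/σ₀² + n/σ².
So 1/σ₀² = 1/0.3479 − 30/10.9 = 2.874389 − 2.752294 = 0.122095.
Hence σ₀² = 1/0.122095 ≈ 8.2.

σ₀² = 8.2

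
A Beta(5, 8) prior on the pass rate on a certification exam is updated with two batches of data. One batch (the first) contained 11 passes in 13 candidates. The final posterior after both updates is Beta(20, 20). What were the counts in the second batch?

4 passes and 10 failures

Sequential conjugate updates are equivalent to a single update on the pooled data, so total successes = posterior α − prior α and total failures = posterior β − prior β.
Total across both batches: 20−5=15 passes, 20−8=12 failures.
Subtract the first batch: 15−11=4 passes and 12−2=10 failures.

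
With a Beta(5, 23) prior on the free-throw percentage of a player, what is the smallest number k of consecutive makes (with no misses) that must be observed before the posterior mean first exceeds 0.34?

k = 7

After k makes and 0 misses the posterior is Beta(5+k, 23), with mean (5+k)/(5+23+k).
Set (5+k)/(28+k) > 0.34 and solve: k > (0.34·28 − 5)/(1 − 0.34) = 6.848.
The smallest integer exceeding 6.848 is 7, and checking k=7: (12)/(35) = 0.3429 > 0.34.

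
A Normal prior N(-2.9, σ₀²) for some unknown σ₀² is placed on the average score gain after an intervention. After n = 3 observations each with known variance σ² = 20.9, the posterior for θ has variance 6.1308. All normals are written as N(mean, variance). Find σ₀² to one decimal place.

σ₀² = 51.1

For the Normal–Normal model with known σ², precisions add: τ_n = τ₀ + n/σ².
So 1/σ₀² = 1/6.1308 − 3/20.9 = 0.163111 − 0.143541 = 0.019570.
Hence σ₀² = 1/0.019570 ≈ 51.1.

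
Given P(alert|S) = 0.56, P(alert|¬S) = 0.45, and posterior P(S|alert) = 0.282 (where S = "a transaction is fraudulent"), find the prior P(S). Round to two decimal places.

P(S) = 0.24

Bayes' rule in odds form gives O(S|E) = O(S)·[P(E|S)/P(E|¬S)], hence O(S) = O(S|E)/LR.
Posterior odds = 0.282/(1−0.282) = 0.3928. LR = 0.56/0.45 = 1.2444.
Prior odds = 0.3928/1.2444 = 0.3157, so P(S) = 0.3157/(1+0.3157) ≈ 0.24.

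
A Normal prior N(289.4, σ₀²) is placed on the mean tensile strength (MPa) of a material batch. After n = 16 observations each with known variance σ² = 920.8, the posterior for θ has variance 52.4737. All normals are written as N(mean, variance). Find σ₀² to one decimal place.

σ₀² = 594.9

For the Normal–Normal model with known σ², precisions add: τ_n = τ₀ + n/σ².
So 1/σ₀² = 1/52.4737 − 16/920.8 = 0.019057 − 0.017376 = 0.001681.
Hence σ₀² = 1/0.001681 ≈ 594.9.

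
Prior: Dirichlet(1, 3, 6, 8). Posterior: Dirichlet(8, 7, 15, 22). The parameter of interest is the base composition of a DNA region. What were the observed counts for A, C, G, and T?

counts (7, 4, 9, 14)

For a Dirichlet(α) prior with multinomial counts c, the posterior is Dirichlet(α + c) componentwise.
Counts are posterior − prior componentwise: 8−1=7, 7−3=4, 15−6=9, 22−8=14.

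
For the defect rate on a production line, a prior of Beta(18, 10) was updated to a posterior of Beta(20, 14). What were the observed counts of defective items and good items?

2 defective items and 4 good items

Beta is conjugate to the binomial likelihood: posterior = Beta(α+s, β+f).
So s = 20 − 18 = 2 and f = 14 − 10 = 4.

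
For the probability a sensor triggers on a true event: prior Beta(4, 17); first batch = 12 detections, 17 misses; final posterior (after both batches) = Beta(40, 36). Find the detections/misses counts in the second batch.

24 detections and 2 misses

Sequential conjugate updates are equivalent to a single update on the pooled data, so total successes = posterior α − prior α and total failures = posterior β − prior β.
Total across both batches: 40−4=36 detections, 36−17=19 misses.
Subtract the first batch: 36−12=24 detections and 19−17=2 misses.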